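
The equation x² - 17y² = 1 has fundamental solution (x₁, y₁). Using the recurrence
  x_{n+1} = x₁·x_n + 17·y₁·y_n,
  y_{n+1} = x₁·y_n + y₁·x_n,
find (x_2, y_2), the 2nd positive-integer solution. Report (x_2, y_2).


Step 1: Find the fundamental solution (x₁, y₁) of x² - 17y² = 1.
  Expand √17 as a continued fraction. a₀ = ⌊√17⌋ = 4; iterate m_{k+1} = d_k·a_k − m_k, d_{k+1} = (17 − m_{k+1}²)/d_k, a_{k+1} = ⌊(a₀ + m_{k+1})/d_{k+1}⌋ (starting m₀ = 0, d₀ = 1), with convergents p_k = a_k·p_{k-1} + p_{k-2}, q_k = a_k·q_{k-1} + q_{k-2} (p₋₁ = 1, q₋₁ = 0):
  k = 0: a₀ = 4; p₀/q₀ = 4/1; p₀² − 17·q₀² = 16 − 17 = -1.
  k = 1: m = 4, d = 1, a = ⌊(4 + 4)/1⌋ = 8; p/q = (8·4 + 1)/(8·1 + 0) = 33/8; p² − 17·q² = 1089 − 1088 = 1.
  The first convergent with p² − 17·q² = 1 gives the fundamental solution (x₁, y₁) = (33, 8).
Step 2: Apply the recurrence (x_{n+1}, y_{n+1}) = (x₁x_n + 17y₁y_n, x₁y_n + y₁x_n) repeatedly.
  From (x_1, y_1) = (33, 8): x_2 = 33·33 + 17·8·8 = 2177; y_2 = 33·8 + 8·33 = 528.
Step 3: Verify x_2² - 17·y_2² = 4739329 - 4739328 = 1 (should be 1). ✓

(x_1, y_1) = (33, 8); (x_2, y_2) = (2177, 528).


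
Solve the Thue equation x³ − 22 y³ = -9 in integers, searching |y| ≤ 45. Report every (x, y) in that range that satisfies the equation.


The equation is x³ - 22y³ = -9. For fixed y, x³ = 22·y³ − 9, so a solution requires the RHS to be a perfect cube.
Strategy: iterate y from -45 to 45, compute RHS = 22·y³ − 9, and check whether it is a (positive or negative) perfect cube.
Check small values of y:
  y = 0: RHS = -9 is not a perfect cube.
  y = 1: RHS = 13 is not a perfect cube.
  y = -1: RHS = -31 is not a perfect cube.
  y = 2: RHS = 167 is not a perfect cube.
  y = -2: RHS = -185 is not a perfect cube.
  y = 3: RHS = 585 is not a perfect cube.
  y = -3: RHS = -603 is not a perfect cube.
Continuing the search up to |y| = 45 finds no solutions either.
No (x, y) in the scanned range satisfies the equation.

No integer solutions with |y| ≤ 45.


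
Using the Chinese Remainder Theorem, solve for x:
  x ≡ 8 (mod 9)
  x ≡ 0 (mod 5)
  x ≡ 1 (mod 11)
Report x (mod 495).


Moduli 9, 5, 11 are pairwise coprime; by CRT there is a unique solution modulo M = 9 · 5 · 11 = 495.
Solve pairwise, accumulating the modulus:
  Start with x ≡ 8 (mod 9).
  Combine with x ≡ 0 (mod 5): since gcd(9, 5) = 1, we get a unique residue mod 45.
    Write x = 8 + 9·t and substitute into x ≡ 0 (mod 5): 9·t ≡ 0 − 8 = -8 (mod 5).
    Reduce coefficients mod 5: 4·t ≡ 2 (mod 5).
    The inverse of 4 mod 5 is 4 (since 4·4 = 16 = 3·5 + 1), so t ≡ 4·2 = 8 ≡ 3 (mod 5).
    Then x = 8 + 9·3 = 35, valid modulo lcm(9, 5) = 45: x ≡ 35 (mod 45).
  Combine with x ≡ 1 (mod 11): since gcd(45, 11) = 1, we get a unique residue mod 495.
    Write x = 35 + 45·t and substitute into x ≡ 1 (mod 11): 45·t ≡ 1 − 35 = -34 (mod 11).
    Reduce coefficients mod 11: 1·t ≡ 10 (mod 11).
    So t ≡ 10 (mod 11).
    Then x = 35 + 45·10 = 485, valid modulo lcm(45, 11) = 495: x ≡ 485 (mod 495).
Verify: 485 mod 9 = 8 ✓, 485 mod 5 = 0 ✓, 485 mod 11 = 1 ✓.

x ≡ 485 (mod 495).


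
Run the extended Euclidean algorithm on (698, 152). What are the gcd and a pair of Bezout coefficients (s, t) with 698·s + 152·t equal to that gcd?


Euclidean algorithm on (698, 152) — divide until remainder is 0:
  698 = 4 · 152 + 90
  152 = 1 · 90 + 62
  90 = 1 · 62 + 28
  62 = 2 · 28 + 6
  28 = 4 · 6 + 4
  6 = 1 · 4 + 2
  4 = 2 · 2 + 0
gcd(698, 152) = 2.
Track Bezout coefficients alongside the remainders: start with r₀ = 698 = a·1 + b·0 (s = 1, t = 0) and r₁ = 152 = a·0 + b·1 (s = 0, t = 1); each new remainder r_{k+1} = r_{k-1} − q_k·r_k inherits s_{k+1} = s_{k-1} − q_k·s_k, t_{k+1} = t_{k-1} − q_k·t_k, so r_k = a·s_k + b·t_k at every step:
  q = 4: r = 90, s = 1 − 4·0 = 1, t = 0 − 4·1 = -4  (check: 698·1 + 152·(-4) = 90)
  q = 1: r = 62, s = 0 − 1·1 = -1, t = 1 − 1·(-4) = 5  (check: 698·(-1) + 152·5 = 62)
  q = 1: r = 28, s = 1 − 1·(-1) = 2, t = -4 − 1·5 = -9  (check: 698·2 + 152·(-9) = 28)
  q = 2: r = 6, s = -1 − 2·2 = -5, t = 5 − 2·(-9) = 23  (check: 698·(-5) + 152·23 = 6)
  q = 4: r = 4, s = 2 − 4·(-5) = 22, t = -9 − 4·23 = -101  (check: 698·22 + 152·(-101) = 4)
  q = 1: r = 2, s = -5 − 1·22 = -27, t = 23 − 1·(-101) = 124  (check: 698·(-27) + 152·124 = 2)
The row with r = 2 (the gcd) gives the Bezout coefficients s = -27, t = 124.
Result: 698 · (-27) + 152 · (124) = 2.

gcd(698, 152) = 2; s = -27, t = 124 (check: 698·(-27) + 152·124 = 2).


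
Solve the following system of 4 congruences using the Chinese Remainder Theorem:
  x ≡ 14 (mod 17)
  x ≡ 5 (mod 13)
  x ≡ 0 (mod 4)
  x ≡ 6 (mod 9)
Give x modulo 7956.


Product of moduli M = 17 · 13 · 4 · 9 = 7956.
Merge one congruence at a time:
  Start: x ≡ 14 (mod 17).
  Combine with x ≡ 5 (mod 13); new modulus lcm = 221.
    Write x = 14 + 17·t and substitute into x ≡ 5 (mod 13): 17·t ≡ 5 − 14 = -9 (mod 13).
    Reduce coefficients mod 13: 4·t ≡ 4 (mod 13).
    The inverse of 4 mod 13 is 10 (since 4·10 = 40 = 3·13 + 1), so t ≡ 10·4 = 40 ≡ 1 (mod 13).
    Then x = 14 + 17·1 = 31, valid modulo lcm(17, 13) = 221: x ≡ 31 (mod 221).
  Combine with x ≡ 0 (mod 4); new modulus lcm = 884.
    Write x = 31 + 221·t and substitute into x ≡ 0 (mod 4): 221·t ≡ 0 − 31 = -31 (mod 4).
    Reduce coefficients mod 4: 1·t ≡ 1 (mod 4).
    So t ≡ 1 (mod 4).
    Then x = 31 + 221·1 = 252, valid modulo lcm(221, 4) = 884: x ≡ 252 (mod 884).
  Combine with x ≡ 6 (mod 9); new modulus lcm = 7956.
    Write x = 252 + 884·t and substitute into x ≡ 6 (mod 9): 884·t ≡ 6 − 252 = -246 (mod 9).
    Reduce coefficients mod 9: 2·t ≡ 6 (mod 9).
    The inverse of 2 mod 9 is 5 (since 2·5 = 10 = 1·9 + 1), so t ≡ 5·6 = 30 ≡ 3 (mod 9).
    Then x = 252 + 884·3 = 2904, valid modulo lcm(884, 9) = 7956: x ≡ 2904 (mod 7956).
Verify against each original: 2904 mod 17 = 14, 2904 mod 13 = 5, 2904 mod 4 = 0, 2904 mod 9 = 6.

x ≡ 2904 (mod 7956).


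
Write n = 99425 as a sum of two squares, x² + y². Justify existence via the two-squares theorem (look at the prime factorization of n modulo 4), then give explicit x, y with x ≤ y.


Step 1: Factor n = 99425 = 5^2 · 41 · 97.
Step 2: Check the mod-4 condition on each prime factor: 5 ≡ 1 (mod 4), exponent 2; 41 ≡ 1 (mod 4), exponent 1; 97 ≡ 1 (mod 4), exponent 1.
All primes ≡ 3 (mod 4) appear to even exponent (or don't appear), so by the two-squares theorem n IS expressible as a sum of two squares.
Step 3: Build a representation. Group n = k² · m with k = 5 and m = 41 · 97 = 3977 (a product of primes ≡ 1 (mod 4)); a representation of m scales to one of n via (k·x)² + (k·y)² = k²(x² + y²). Each prime p ≡ 1 (mod 4) is itself a sum of two squares; find a² by testing p − a² for a perfect square:
  41: 41 − 1² = 40, 41 − 2² = 37, 41 − 3² = 32, 41 − 4² = 25 = 5² ⇒ 41 = 4² + 5².
  97: 97 − 1² = 96, 97 − 2² = 93, 97 − 3² = 88, 97 − 4² = 81 = 9² ⇒ 97 = 4² + 9².
  Combine using the Brahmagupta–Fibonacci identity (a² + b²)(c² + d²) = (ac − bd)² + (ad + bc)² = (ac + bd)² + (ad − bc)²:
  41 · 97 = 3977: from (4² + 5²)(4² + 9²), take (4·4 − 5·9, 4·9 + 5·4) = (16 − 45, 36 + 20) = (-29, 56); dropping signs (only squares matter) gives (29, 56); check 29² + 56² = 841 + 3136 = 3977 ✓.
  Scale by k = 5: (5·29, 5·56) = (145, 280).
Step 4: Order so x ≤ y and verify: 145² + 280² = 21025 + 78400 = 99425 = n. ✓

n = 99425 = 145² + 280² (one valid representation with x ≤ y).


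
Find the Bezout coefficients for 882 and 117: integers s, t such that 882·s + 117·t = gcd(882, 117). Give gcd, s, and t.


Euclidean algorithm on (882, 117) — divide until remainder is 0:
  882 = 7 · 117 + 63
  117 = 1 · 63 + 54
  63 = 1 · 54 + 9
  54 = 6 · 9 + 0
gcd(882, 117) = 9.
Track Bezout coefficients alongside the remainders: start with r₀ = 882 = a·1 + b·0 (s = 1, t = 0) and r₁ = 117 = a·0 + b·1 (s = 0, t = 1); each new remainder r_{k+1} = r_{k-1} − q_k·r_k inherits s_{k+1} = s_{k-1} − q_k·s_k, t_{k+1} = t_{k-1} − q_k·t_k, so r_k = a·s_k + b·t_k at every step:
  q = 7: r = 63, s = 1 − 7·0 = 1, t = 0 − 7·1 = -7  (check: 882·1 + 117·(-7) = 63)
  q = 1: r = 54, s = 0 − 1·1 = -1, t = 1 − 1·(-7) = 8  (check: 882·(-1) + 117·8 = 54)
  q = 1: r = 9, s = 1 − 1·(-1) = 2, t = -7 − 1·8 = -15  (check: 882·2 + 117·(-15) = 9)
The row with r = 9 (the gcd) gives the Bezout coefficients s = 2, t = -15.
Result: 882 · (2) + 117 · (-15) = 9.

gcd(882, 117) = 9; s = 2, t = -15 (check: 882·2 + 117·(-15) = 9).


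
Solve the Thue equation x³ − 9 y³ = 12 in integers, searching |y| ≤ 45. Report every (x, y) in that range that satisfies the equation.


The equation is x³ - 9y³ = 12. For fixed y, x³ = 9·y³ + 12, so a solution requires the RHS to be a perfect cube.
Strategy: iterate y from -45 to 45, compute RHS = 9·y³ + 12, and check whether it is a (positive or negative) perfect cube.
Check small values of y:
  y = 0: RHS = 12 is not a perfect cube.
  y = 1: RHS = 21 is not a perfect cube.
  y = -1: RHS = 3 is not a perfect cube.
  y = 2: RHS = 84 is not a perfect cube.
  y = -2: RHS = -60 is not a perfect cube.
  y = 3: RHS = 255 is not a perfect cube.
  y = -3: RHS = -231 is not a perfect cube.
Continuing the search up to |y| = 45 finds no solutions either.
No (x, y) in the scanned range satisfies the equation.

No integer solutions with |y| ≤ 45.


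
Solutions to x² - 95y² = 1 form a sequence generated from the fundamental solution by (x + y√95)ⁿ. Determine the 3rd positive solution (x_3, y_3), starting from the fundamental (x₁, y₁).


Step 1: Find the fundamental solution (x₁, y₁) of x² - 95y² = 1.
  Expand √95 as a continued fraction. a₀ = ⌊√95⌋ = 9; iterate m_{k+1} = d_k·a_k − m_k, d_{k+1} = (95 − m_{k+1}²)/d_k, a_{k+1} = ⌊(a₀ + m_{k+1})/d_{k+1}⌋ (starting m₀ = 0, d₀ = 1), with convergents p_k = a_k·p_{k-1} + p_{k-2}, q_k = a_k·q_{k-1} + q_{k-2} (p₋₁ = 1, q₋₁ = 0):
  k = 0: a₀ = 9; p₀/q₀ = 9/1; p₀² − 95·q₀² = 81 − 95 = -14.
  k = 1: m = 9, d = 14, a = ⌊(9 + 9)/14⌋ = 1; p/q = (1·9 + 1)/(1·1 + 0) = 10/1; p² − 95·q² = 100 − 95 = 5.
  k = 2: m = 5, d = 5, a = ⌊(9 + 5)/5⌋ = 2; p/q = (2·10 + 9)/(2·1 + 1) = 29/3; p² − 95·q² = 841 − 855 = -14.
  k = 3: m = 5, d = 14, a = ⌊(9 + 5)/14⌋ = 1; p/q = (1·29 + 10)/(1·3 + 1) = 39/4; p² − 95·q² = 1521 − 1520 = 1.
  The first convergent with p² − 95·q² = 1 gives the fundamental solution (x₁, y₁) = (39, 4).
Step 2: Apply the recurrence (x_{n+1}, y_{n+1}) = (x₁x_n + 95y₁y_n, x₁y_n + y₁x_n) repeatedly.
  From (x_1, y_1) = (39, 4): x_2 = 39·39 + 95·4·4 = 3041; y_2 = 39·4 + 4·39 = 312.
  From (x_2, y_2) = (3041, 312): x_3 = 39·3041 + 95·4·312 = 237159; y_3 = 39·312 + 4·3041 = 24332.
Step 3: Verify x_3² - 95·y_3² = 56244391281 - 56244391280 = 1 (should be 1). ✓

(x_1, y_1) = (39, 4); (x_3, y_3) = (237159, 24332).


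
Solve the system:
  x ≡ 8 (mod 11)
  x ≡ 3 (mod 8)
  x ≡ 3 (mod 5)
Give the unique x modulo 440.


Moduli 11, 8, 5 are pairwise coprime; by CRT there is a unique solution modulo M = 11 · 8 · 5 = 440.
Solve pairwise, accumulating the modulus:
  Start with x ≡ 8 (mod 11).
  Combine with x ≡ 3 (mod 8): since gcd(11, 8) = 1, we get a unique residue mod 88.
    Write x = 8 + 11·t and substitute into x ≡ 3 (mod 8): 11·t ≡ 3 − 8 = -5 (mod 8).
    Reduce coefficients mod 8: 3·t ≡ 3 (mod 8).
    The inverse of 3 mod 8 is 3 (since 3·3 = 9 = 1·8 + 1), so t ≡ 3·3 = 9 ≡ 1 (mod 8).
    Then x = 8 + 11·1 = 19, valid modulo lcm(11, 8) = 88: x ≡ 19 (mod 88).
  Combine with x ≡ 3 (mod 5): since gcd(88, 5) = 1, we get a unique residue mod 440.
    Write x = 19 + 88·t and substitute into x ≡ 3 (mod 5): 88·t ≡ 3 − 19 = -16 (mod 5).
    Reduce coefficients mod 5: 3·t ≡ 4 (mod 5).
    The inverse of 3 mod 5 is 2 (since 3·2 = 6 = 1·5 + 1), so t ≡ 2·4 = 8 ≡ 3 (mod 5).
    Then x = 19 + 88·3 = 283, valid modulo lcm(88, 5) = 440: x ≡ 283 (mod 440).
Verify: 283 mod 11 = 8 ✓, 283 mod 8 = 3 ✓, 283 mod 5 = 3 ✓.

x ≡ 283 (mod 440).


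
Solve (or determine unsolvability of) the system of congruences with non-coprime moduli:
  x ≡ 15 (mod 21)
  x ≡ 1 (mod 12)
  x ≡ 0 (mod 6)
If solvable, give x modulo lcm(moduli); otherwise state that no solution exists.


Moduli 21, 12, 6 are not pairwise coprime, so CRT works modulo lcm(m_i) when all pairwise compatibility conditions hold.
Pairwise compatibility: gcd(m_i, m_j) must divide a_i - a_j for every pair.
Merge one congruence at a time:
  Start: x ≡ 15 (mod 21).
  Combine with x ≡ 1 (mod 12): gcd(21, 12) = 3, and 1 - 15 = -14 is NOT divisible by 3.
    ⇒ system is inconsistent (no integer solution).

No solution (the system is inconsistent).


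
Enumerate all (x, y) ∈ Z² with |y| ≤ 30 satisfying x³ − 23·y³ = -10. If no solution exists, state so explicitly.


The equation is x³ - 23y³ = -10. For fixed y, x³ = 23·y³ − 10, so a solution requires the RHS to be a perfect cube.
Strategy: iterate y from -30 to 30, compute RHS = 23·y³ − 10, and check whether it is a (positive or negative) perfect cube.
Check small values of y:
  y = 0: RHS = -10 is not a perfect cube.
  y = 1: RHS = 13 is not a perfect cube.
  y = -1: RHS = -33 is not a perfect cube.
  y = 2: RHS = 174 is not a perfect cube.
  y = -2: RHS = -194 is not a perfect cube.
  y = 3: RHS = 611 is not a perfect cube.
  y = -3: RHS = -631 is not a perfect cube.
Continuing the search up to |y| = 30 finds no solutions either.
No (x, y) in the scanned range satisfies the equation.

No integer solutions with |y| ≤ 30.


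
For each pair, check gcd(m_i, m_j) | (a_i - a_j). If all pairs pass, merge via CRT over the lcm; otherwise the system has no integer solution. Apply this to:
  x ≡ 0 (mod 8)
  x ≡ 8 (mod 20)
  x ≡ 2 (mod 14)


Moduli 8, 20, 14 are not pairwise coprime, so CRT works modulo lcm(m_i) when all pairwise compatibility conditions hold.
Pairwise compatibility: gcd(m_i, m_j) must divide a_i - a_j for every pair.
Merge one congruence at a time:
  Start: x ≡ 0 (mod 8).
  Combine with x ≡ 8 (mod 20): gcd(8, 20) = 4; 8 - 0 = 8, which IS divisible by 4, so compatible.
    Write x = 0 + 8·t and substitute into x ≡ 8 (mod 20): 8·t ≡ 8 − 0 = 8 (mod 20).
    Divide the congruence (and modulus) by g = 4: 2·t ≡ 2 (mod 5).
    The inverse of 2 mod 5 is 3 (since 2·3 = 6 = 1·5 + 1), so t ≡ 3·2 = 6 ≡ 1 (mod 5).
    Then x = 0 + 8·1 = 8, valid modulo lcm(8, 20) = 40: x ≡ 8 (mod 40).
  Combine with x ≡ 2 (mod 14): gcd(40, 14) = 2; 2 - 8 = -6, which IS divisible by 2, so compatible.
    Write x = 8 + 40·t and substitute into x ≡ 2 (mod 14): 40·t ≡ 2 − 8 = -6 (mod 14).
    Divide the congruence (and modulus) by g = 2: 20·t ≡ -3 (mod 7).
    Reduce coefficients mod 7: 6·t ≡ 4 (mod 7).
    The inverse of 6 mod 7 is 6 (since 6·6 = 36 = 5·7 + 1), so t ≡ 6·4 = 24 ≡ 3 (mod 7).
    Then x = 8 + 40·3 = 128, valid modulo lcm(40, 14) = 280: x ≡ 128 (mod 280).
Verify: 128 mod 8 = 0, 128 mod 20 = 8, 128 mod 14 = 2.

x ≡ 128 (mod 280).


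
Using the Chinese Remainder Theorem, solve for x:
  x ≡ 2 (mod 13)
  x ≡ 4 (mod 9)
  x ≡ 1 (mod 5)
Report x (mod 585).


Moduli 13, 9, 5 are pairwise coprime; by CRT there is a unique solution modulo M = 13 · 9 · 5 = 585.
Solve pairwise, accumulating the modulus:
  Start with x ≡ 2 (mod 13).
  Combine with x ≡ 4 (mod 9): since gcd(13, 9) = 1, we get a unique residue mod 117.
    Write x = 2 + 13·t and substitute into x ≡ 4 (mod 9): 13·t ≡ 4 − 2 = 2 (mod 9).
    Reduce coefficients mod 9: 4·t ≡ 2 (mod 9).
    The inverse of 4 mod 9 is 7 (since 4·7 = 28 = 3·9 + 1), so t ≡ 7·2 = 14 ≡ 5 (mod 9).
    Then x = 2 + 13·5 = 67, valid modulo lcm(13, 9) = 117: x ≡ 67 (mod 117).
  Combine with x ≡ 1 (mod 5): since gcd(117, 5) = 1, we get a unique residue mod 585.
    Write x = 67 + 117·t and substitute into x ≡ 1 (mod 5): 117·t ≡ 1 − 67 = -66 (mod 5).
    Reduce coefficients mod 5: 2·t ≡ 4 (mod 5).
    The inverse of 2 mod 5 is 3 (since 2·3 = 6 = 1·5 + 1), so t ≡ 3·4 = 12 ≡ 2 (mod 5).
    Then x = 67 + 117·2 = 301, valid modulo lcm(117, 5) = 585: x ≡ 301 (mod 585).
Verify: 301 mod 13 = 2 ✓, 301 mod 9 = 4 ✓, 301 mod 5 = 1 ✓.

x ≡ 301 (mod 585).


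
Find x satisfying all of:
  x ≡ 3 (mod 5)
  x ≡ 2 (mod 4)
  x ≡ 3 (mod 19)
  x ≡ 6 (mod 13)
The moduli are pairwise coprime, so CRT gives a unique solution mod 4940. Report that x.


Product of moduli M = 5 · 4 · 19 · 13 = 4940.
Merge one congruence at a time:
  Start: x ≡ 3 (mod 5).
  Combine with x ≡ 2 (mod 4); new modulus lcm = 20.
    Write x = 3 + 5·t and substitute into x ≡ 2 (mod 4): 5·t ≡ 2 − 3 = -1 (mod 4).
    Reduce coefficients mod 4: 1·t ≡ 3 (mod 4).
    So t ≡ 3 (mod 4).
    Then x = 3 + 5·3 = 18, valid modulo lcm(5, 4) = 20: x ≡ 18 (mod 20).
  Combine with x ≡ 3 (mod 19); new modulus lcm = 380.
    Write x = 18 + 20·t and substitute into x ≡ 3 (mod 19): 20·t ≡ 3 − 18 = -15 (mod 19).
    Reduce coefficients mod 19: 1·t ≡ 4 (mod 19).
    So t ≡ 4 (mod 19).
    Then x = 18 + 20·4 = 98, valid modulo lcm(20, 19) = 380: x ≡ 98 (mod 380).
  Combine with x ≡ 6 (mod 13); new modulus lcm = 4940.
    Write x = 98 + 380·t and substitute into x ≡ 6 (mod 13): 380·t ≡ 6 − 98 = -92 (mod 13).
    Reduce coefficients mod 13: 3·t ≡ 12 (mod 13).
    The inverse of 3 mod 13 is 9 (since 3·9 = 27 = 2·13 + 1), so t ≡ 9·12 = 108 ≡ 4 (mod 13).
    Then x = 98 + 380·4 = 1618, valid modulo lcm(380, 13) = 4940: x ≡ 1618 (mod 4940).
Verify against each original: 1618 mod 5 = 3, 1618 mod 4 = 2, 1618 mod 19 = 3, 1618 mod 13 = 6.

x ≡ 1618 (mod 4940).


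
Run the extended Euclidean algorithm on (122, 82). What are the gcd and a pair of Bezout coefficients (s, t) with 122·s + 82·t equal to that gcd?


Euclidean algorithm on (122, 82) — divide until remainder is 0:
  122 = 1 · 82 + 40
  82 = 2 · 40 + 2
  40 = 20 · 2 + 0
gcd(122, 82) = 2.
Track Bezout coefficients alongside the remainders: start with r₀ = 122 = a·1 + b·0 (s = 1, t = 0) and r₁ = 82 = a·0 + b·1 (s = 0, t = 1); each new remainder r_{k+1} = r_{k-1} − q_k·r_k inherits s_{k+1} = s_{k-1} − q_k·s_k, t_{k+1} = t_{k-1} − q_k·t_k, so r_k = a·s_k + b·t_k at every step:
  q = 1: r = 40, s = 1 − 1·0 = 1, t = 0 − 1·1 = -1  (check: 122·1 + 82·(-1) = 40)
  q = 2: r = 2, s = 0 − 2·1 = -2, t = 1 − 2·(-1) = 3  (check: 122·(-2) + 82·3 = 2)
The row with r = 2 (the gcd) gives the Bezout coefficients s = -2, t = 3.
Result: 122 · (-2) + 82 · (3) = 2.

gcd(122, 82) = 2; s = -2, t = 3 (check: 122·(-2) + 82·3 = 2).


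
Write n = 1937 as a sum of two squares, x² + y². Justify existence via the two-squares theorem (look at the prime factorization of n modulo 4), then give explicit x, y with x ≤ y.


Step 1: Factor n = 1937 = 13 · 149.
Step 2: Check the mod-4 condition on each prime factor: 13 ≡ 1 (mod 4), exponent 1; 149 ≡ 1 (mod 4), exponent 1.
All primes ≡ 3 (mod 4) appear to even exponent (or don't appear), so by the two-squares theorem n IS expressible as a sum of two squares.
Step 3: Build a representation. Here n = 13 · 149 is a product of primes ≡ 1 (mod 4). Each prime p ≡ 1 (mod 4) is itself a sum of two squares; find a² by testing p − a² for a perfect square:
  13: 13 − 1² = 12, 13 − 2² = 9 = 3² ⇒ 13 = 2² + 3².
  149: 149 − 1² = 148, 149 − 2² = 145, 149 − 3² = 140, 149 − 4² = 133, 149 − 5² = 124, 149 − 6² = 113, 149 − 7² = 100 = 10² ⇒ 149 = 7² + 10².
  Combine using the Brahmagupta–Fibonacci identity (a² + b²)(c² + d²) = (ac − bd)² + (ad + bc)² = (ac + bd)² + (ad − bc)²:
  13 · 149 = 1937: from (2² + 3²)(7² + 10²), take (2·7 − 3·10, 2·10 + 3·7) = (14 − 30, 20 + 21) = (-16, 41); dropping signs (only squares matter) gives (16, 41); check 16² + 41² = 256 + 1681 = 1937 ✓.
Step 4: Order so x ≤ y and verify: 16² + 41² = 256 + 1681 = 1937 = n. ✓

n = 1937 = 16² + 41² (one valid representation with x ≤ y).


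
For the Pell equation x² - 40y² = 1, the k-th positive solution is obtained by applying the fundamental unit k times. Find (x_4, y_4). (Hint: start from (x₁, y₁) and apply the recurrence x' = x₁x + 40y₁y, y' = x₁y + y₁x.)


Step 1: Find the fundamental solution (x₁, y₁) of x² - 40y² = 1.
  Expand √40 as a continued fraction. a₀ = ⌊√40⌋ = 6; iterate m_{k+1} = d_k·a_k − m_k, d_{k+1} = (40 − m_{k+1}²)/d_k, a_{k+1} = ⌊(a₀ + m_{k+1})/d_{k+1}⌋ (starting m₀ = 0, d₀ = 1), with convergents p_k = a_k·p_{k-1} + p_{k-2}, q_k = a_k·q_{k-1} + q_{k-2} (p₋₁ = 1, q₋₁ = 0):
  k = 0: a₀ = 6; p₀/q₀ = 6/1; p₀² − 40·q₀² = 36 − 40 = -4.
  k = 1: m = 6, d = 4, a = ⌊(6 + 6)/4⌋ = 3; p/q = (3·6 + 1)/(3·1 + 0) = 19/3; p² − 40·q² = 361 − 360 = 1.
  The first convergent with p² − 40·q² = 1 gives the fundamental solution (x₁, y₁) = (19, 3).
Step 2: Apply the recurrence (x_{n+1}, y_{n+1}) = (x₁x_n + 40y₁y_n, x₁y_n + y₁x_n) repeatedly.
  From (x_1, y_1) = (19, 3): x_2 = 19·19 + 40·3·3 = 721; y_2 = 19·3 + 3·19 = 114.
  From (x_2, y_2) = (721, 114): x_3 = 19·721 + 40·3·114 = 27379; y_3 = 19·114 + 3·721 = 4329.
  From (x_3, y_3) = (27379, 4329): x_4 = 19·27379 + 40·3·4329 = 1039681; y_4 = 19·4329 + 3·27379 = 164388.
Step 3: Verify x_4² - 40·y_4² = 1080936581761 - 1080936581760 = 1 (should be 1). ✓

(x_1, y_1) = (19, 3); (x_4, y_4) = (1039681, 164388).


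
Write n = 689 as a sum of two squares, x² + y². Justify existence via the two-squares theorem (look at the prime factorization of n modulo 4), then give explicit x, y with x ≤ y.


Step 1: Factor n = 689 = 13 · 53.
Step 2: Check the mod-4 condition on each prime factor: 13 ≡ 1 (mod 4), exponent 1; 53 ≡ 1 (mod 4), exponent 1.
All primes ≡ 3 (mod 4) appear to even exponent (or don't appear), so by the two-squares theorem n IS expressible as a sum of two squares.
Step 3: Build a representation. Here n = 13 · 53 is a product of primes ≡ 1 (mod 4). Each prime p ≡ 1 (mod 4) is itself a sum of two squares; find a² by testing p − a² for a perfect square:
  13: 13 − 1² = 12, 13 − 2² = 9 = 3² ⇒ 13 = 2² + 3².
  53: 53 − 1² = 52, 53 − 2² = 49 = 7² ⇒ 53 = 2² + 7².
  Combine using the Brahmagupta–Fibonacci identity (a² + b²)(c² + d²) = (ac − bd)² + (ad + bc)² = (ac + bd)² + (ad − bc)²:
  13 · 53 = 689: from (2² + 3²)(2² + 7²), take (2·2 − 3·7, 2·7 + 3·2) = (4 − 21, 14 + 6) = (-17, 20); dropping signs (only squares matter) gives (17, 20); check 17² + 20² = 289 + 400 = 689 ✓.
Step 4: Order so x ≤ y and verify: 17² + 20² = 289 + 400 = 689 = n. ✓

n = 689 = 17² + 20² (one valid representation with x ≤ y).


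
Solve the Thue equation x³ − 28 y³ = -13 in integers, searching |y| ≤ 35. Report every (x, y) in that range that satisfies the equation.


The equation is x³ - 28y³ = -13. For fixed y, x³ = 28·y³ − 13, so a solution requires the RHS to be a perfect cube.
Strategy: iterate y from -35 to 35, compute RHS = 28·y³ − 13, and check whether it is a (positive or negative) perfect cube.
Check small values of y:
  y = 0: RHS = -13 is not a perfect cube.
  y = 1: RHS = 15 is not a perfect cube.
  y = -1: RHS = -41 is not a perfect cube.
  y = 2: RHS = 211 is not a perfect cube.
  y = -2: RHS = -237 is not a perfect cube.
  y = 3: RHS = 743 is not a perfect cube.
  y = -3: RHS = -769 is not a perfect cube.
Continuing the search up to |y| = 35 finds no solutions either.
No (x, y) in the scanned range satisfies the equation.

No integer solutions with |y| ≤ 35.


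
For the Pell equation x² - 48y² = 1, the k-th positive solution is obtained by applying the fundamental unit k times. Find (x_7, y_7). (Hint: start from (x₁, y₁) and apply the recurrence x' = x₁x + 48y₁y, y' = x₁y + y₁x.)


Step 1: Find the fundamental solution (x₁, y₁) of x² - 48y² = 1.
  Expand √48 as a continued fraction. a₀ = ⌊√48⌋ = 6; iterate m_{k+1} = d_k·a_k − m_k, d_{k+1} = (48 − m_{k+1}²)/d_k, a_{k+1} = ⌊(a₀ + m_{k+1})/d_{k+1}⌋ (starting m₀ = 0, d₀ = 1), with convergents p_k = a_k·p_{k-1} + p_{k-2}, q_k = a_k·q_{k-1} + q_{k-2} (p₋₁ = 1, q₋₁ = 0):
  k = 0: a₀ = 6; p₀/q₀ = 6/1; p₀² − 48·q₀² = 36 − 48 = -12.
  k = 1: m = 6, d = 12, a = ⌊(6 + 6)/12⌋ = 1; p/q = (1·6 + 1)/(1·1 + 0) = 7/1; p² − 48·q² = 49 − 48 = 1.
  The first convergent with p² − 48·q² = 1 gives the fundamental solution (x₁, y₁) = (7, 1).
Step 2: Apply the recurrence (x_{n+1}, y_{n+1}) = (x₁x_n + 48y₁y_n, x₁y_n + y₁x_n) repeatedly.
  From (x_1, y_1) = (7, 1): x_2 = 7·7 + 48·1·1 = 97; y_2 = 7·1 + 1·7 = 14.
  From (x_2, y_2) = (97, 14): x_3 = 7·97 + 48·1·14 = 1351; y_3 = 7·14 + 1·97 = 195.
  From (x_3, y_3) = (1351, 195): x_4 = 7·1351 + 48·1·195 = 18817; y_4 = 7·195 + 1·1351 = 2716.
  From (x_4, y_4) = (18817, 2716): x_5 = 7·18817 + 48·1·2716 = 262087; y_5 = 7·2716 + 1·18817 = 37829.
  From (x_5, y_5) = (262087, 37829): x_6 = 7·262087 + 48·1·37829 = 3650401; y_6 = 7·37829 + 1·262087 = 526890.
  From (x_6, y_6) = (3650401, 526890): x_7 = 7·3650401 + 48·1·526890 = 50843527; y_7 = 7·526890 + 1·3650401 = 7338631.
Step 3: Verify x_7² - 48·y_7² = 2585064237799729 - 2585064237799728 = 1 (should be 1). ✓

(x_1, y_1) = (7, 1); (x_7, y_7) = (50843527, 7338631).


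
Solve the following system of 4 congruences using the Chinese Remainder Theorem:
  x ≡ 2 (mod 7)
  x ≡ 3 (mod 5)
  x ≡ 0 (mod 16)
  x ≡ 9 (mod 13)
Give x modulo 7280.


Product of moduli M = 7 · 5 · 16 · 13 = 7280.
Merge one congruence at a time:
  Start: x ≡ 2 (mod 7).
  Combine with x ≡ 3 (mod 5); new modulus lcm = 35.
    Write x = 2 + 7·t and substitute into x ≡ 3 (mod 5): 7·t ≡ 3 − 2 = 1 (mod 5).
    Reduce coefficients mod 5: 2·t ≡ 1 (mod 5).
    The inverse of 2 mod 5 is 3 (since 2·3 = 6 = 1·5 + 1), so t ≡ 3·1 = 3 ≡ 3 (mod 5).
    Then x = 2 + 7·3 = 23, valid modulo lcm(7, 5) = 35: x ≡ 23 (mod 35).
  Combine with x ≡ 0 (mod 16); new modulus lcm = 560.
    Write x = 23 + 35·t and substitute into x ≡ 0 (mod 16): 35·t ≡ 0 − 23 = -23 (mod 16).
    Reduce coefficients mod 16: 3·t ≡ 9 (mod 16).
    The inverse of 3 mod 16 is 11 (since 3·11 = 33 = 2·16 + 1), so t ≡ 11·9 = 99 ≡ 3 (mod 16).
    Then x = 23 + 35·3 = 128, valid modulo lcm(35, 16) = 560: x ≡ 128 (mod 560).
  Combine with x ≡ 9 (mod 13); new modulus lcm = 7280.
    Write x = 128 + 560·t and substitute into x ≡ 9 (mod 13): 560·t ≡ 9 − 128 = -119 (mod 13).
    Reduce coefficients mod 13: 1·t ≡ 11 (mod 13).
    So t ≡ 11 (mod 13).
    Then x = 128 + 560·11 = 6288, valid modulo lcm(560, 13) = 7280: x ≡ 6288 (mod 7280).
Verify against each original: 6288 mod 7 = 2, 6288 mod 5 = 3, 6288 mod 16 = 0, 6288 mod 13 = 9.

x ≡ 6288 (mod 7280).


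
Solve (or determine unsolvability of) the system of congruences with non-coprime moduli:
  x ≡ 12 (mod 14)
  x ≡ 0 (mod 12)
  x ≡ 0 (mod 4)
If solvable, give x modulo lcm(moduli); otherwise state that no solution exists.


Moduli 14, 12, 4 are not pairwise coprime, so CRT works modulo lcm(m_i) when all pairwise compatibility conditions hold.
Pairwise compatibility: gcd(m_i, m_j) must divide a_i - a_j for every pair.
Merge one congruence at a time:
  Start: x ≡ 12 (mod 14).
  Combine with x ≡ 0 (mod 12): gcd(14, 12) = 2; 0 - 12 = -12, which IS divisible by 2, so compatible.
    Write x = 12 + 14·t and substitute into x ≡ 0 (mod 12): 14·t ≡ 0 − 12 = -12 (mod 12).
    Divide the congruence (and modulus) by g = 2: 7·t ≡ -6 (mod 6).
    Reduce coefficients mod 6: 1·t ≡ 0 (mod 6).
    So t ≡ 0 (mod 6).
    Then x = 12 + 14·0 = 12, valid modulo lcm(14, 12) = 84: x ≡ 12 (mod 84).
  Combine with x ≡ 0 (mod 4): gcd(84, 4) = 4; 0 - 12 = -12, which IS divisible by 4, so compatible.
    Write x = 12 + 84·t and substitute into x ≡ 0 (mod 4): 84·t ≡ 0 − 12 = -12 (mod 4).
    Divide the congruence (and modulus) by g = 4: 21·t ≡ -3 (mod 1).
    Modulo 1 every t works; take t = 0.
    Then x = 12 + 84·0 = 12, valid modulo lcm(84, 4) = 84: x ≡ 12 (mod 84).
Verify: 12 mod 14 = 12, 12 mod 12 = 0, 12 mod 4 = 0.

x ≡ 12 (mod 84).


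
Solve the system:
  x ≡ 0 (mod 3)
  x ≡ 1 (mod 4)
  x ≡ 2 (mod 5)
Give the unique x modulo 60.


Moduli 3, 4, 5 are pairwise coprime; by CRT there is a unique solution modulo M = 3 · 4 · 5 = 60.
Solve pairwise, accumulating the modulus:
  Start with x ≡ 0 (mod 3).
  Combine with x ≡ 1 (mod 4): since gcd(3, 4) = 1, we get a unique residue mod 12.
    Write x = 0 + 3·t and substitute into x ≡ 1 (mod 4): 3·t ≡ 1 − 0 = 1 (mod 4).
    The inverse of 3 mod 4 is 3 (since 3·3 = 9 = 2·4 + 1), so t ≡ 3·1 = 3 ≡ 3 (mod 4).
    Then x = 0 + 3·3 = 9, valid modulo lcm(3, 4) = 12: x ≡ 9 (mod 12).
  Combine with x ≡ 2 (mod 5): since gcd(12, 5) = 1, we get a unique residue mod 60.
    Write x = 9 + 12·t and substitute into x ≡ 2 (mod 5): 12·t ≡ 2 − 9 = -7 (mod 5).
    Reduce coefficients mod 5: 2·t ≡ 3 (mod 5).
    The inverse of 2 mod 5 is 3 (since 2·3 = 6 = 1·5 + 1), so t ≡ 3·3 = 9 ≡ 4 (mod 5).
    Then x = 9 + 12·4 = 57, valid modulo lcm(12, 5) = 60: x ≡ 57 (mod 60).
Verify: 57 mod 3 = 0 ✓, 57 mod 4 = 1 ✓, 57 mod 5 = 2 ✓.

x ≡ 57 (mod 60).


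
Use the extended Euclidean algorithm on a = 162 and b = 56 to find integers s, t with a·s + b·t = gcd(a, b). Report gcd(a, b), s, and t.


Euclidean algorithm on (162, 56) — divide until remainder is 0:
  162 = 2 · 56 + 50
  56 = 1 · 50 + 6
  50 = 8 · 6 + 2
  6 = 3 · 2 + 0
gcd(162, 56) = 2.
Track Bezout coefficients alongside the remainders: start with r₀ = 162 = a·1 + b·0 (s = 1, t = 0) and r₁ = 56 = a·0 + b·1 (s = 0, t = 1); each new remainder r_{k+1} = r_{k-1} − q_k·r_k inherits s_{k+1} = s_{k-1} − q_k·s_k, t_{k+1} = t_{k-1} − q_k·t_k, so r_k = a·s_k + b·t_k at every step:
  q = 2: r = 50, s = 1 − 2·0 = 1, t = 0 − 2·1 = -2  (check: 162·1 + 56·(-2) = 50)
  q = 1: r = 6, s = 0 − 1·1 = -1, t = 1 − 1·(-2) = 3  (check: 162·(-1) + 56·3 = 6)
  q = 8: r = 2, s = 1 − 8·(-1) = 9, t = -2 − 8·3 = -26  (check: 162·9 + 56·(-26) = 2)
The row with r = 2 (the gcd) gives the Bezout coefficients s = 9, t = -26.
Result: 162 · (9) + 56 · (-26) = 2.

gcd(162, 56) = 2; s = 9, t = -26 (check: 162·9 + 56·(-26) = 2).


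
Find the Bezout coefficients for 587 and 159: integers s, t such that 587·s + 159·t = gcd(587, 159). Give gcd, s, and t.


Euclidean algorithm on (587, 159) — divide until remainder is 0:
  587 = 3 · 159 + 110
  159 = 1 · 110 + 49
  110 = 2 · 49 + 12
  49 = 4 · 12 + 1
  12 = 12 · 1 + 0
gcd(587, 159) = 1.
Track Bezout coefficients alongside the remainders: start with r₀ = 587 = a·1 + b·0 (s = 1, t = 0) and r₁ = 159 = a·0 + b·1 (s = 0, t = 1); each new remainder r_{k+1} = r_{k-1} − q_k·r_k inherits s_{k+1} = s_{k-1} − q_k·s_k, t_{k+1} = t_{k-1} − q_k·t_k, so r_k = a·s_k + b·t_k at every step:
  q = 3: r = 110, s = 1 − 3·0 = 1, t = 0 − 3·1 = -3  (check: 587·1 + 159·(-3) = 110)
  q = 1: r = 49, s = 0 − 1·1 = -1, t = 1 − 1·(-3) = 4  (check: 587·(-1) + 159·4 = 49)
  q = 2: r = 12, s = 1 − 2·(-1) = 3, t = -3 − 2·4 = -11  (check: 587·3 + 159·(-11) = 12)
  q = 4: r = 1, s = -1 − 4·3 = -13, t = 4 − 4·(-11) = 48  (check: 587·(-13) + 159·48 = 1)
The row with r = 1 (the gcd) gives the Bezout coefficients s = -13, t = 48.
Result: 587 · (-13) + 159 · (48) = 1.

gcd(587, 159) = 1; s = -13, t = 48 (check: 587·(-13) + 159·48 = 1).


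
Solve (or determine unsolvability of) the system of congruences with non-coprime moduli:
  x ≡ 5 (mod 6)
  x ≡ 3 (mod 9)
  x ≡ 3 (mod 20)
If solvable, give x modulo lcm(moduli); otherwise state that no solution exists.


Moduli 6, 9, 20 are not pairwise coprime, so CRT works modulo lcm(m_i) when all pairwise compatibility conditions hold.
Pairwise compatibility: gcd(m_i, m_j) must divide a_i - a_j for every pair.
Merge one congruence at a time:
  Start: x ≡ 5 (mod 6).
  Combine with x ≡ 3 (mod 9): gcd(6, 9) = 3, and 3 - 5 = -2 is NOT divisible by 3.
    ⇒ system is inconsistent (no integer solution).

No solution (the system is inconsistent).


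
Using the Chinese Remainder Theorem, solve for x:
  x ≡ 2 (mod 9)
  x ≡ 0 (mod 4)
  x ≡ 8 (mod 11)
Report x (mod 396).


Moduli 9, 4, 11 are pairwise coprime; by CRT there is a unique solution modulo M = 9 · 4 · 11 = 396.
Solve pairwise, accumulating the modulus:
  Start with x ≡ 2 (mod 9).
  Combine with x ≡ 0 (mod 4): since gcd(9, 4) = 1, we get a unique residue mod 36.
    Write x = 2 + 9·t and substitute into x ≡ 0 (mod 4): 9·t ≡ 0 − 2 = -2 (mod 4).
    Reduce coefficients mod 4: 1·t ≡ 2 (mod 4).
    So t ≡ 2 (mod 4).
    Then x = 2 + 9·2 = 20, valid modulo lcm(9, 4) = 36: x ≡ 20 (mod 36).
  Combine with x ≡ 8 (mod 11): since gcd(36, 11) = 1, we get a unique residue mod 396.
    Write x = 20 + 36·t and substitute into x ≡ 8 (mod 11): 36·t ≡ 8 − 20 = -12 (mod 11).
    Reduce coefficients mod 11: 3·t ≡ 10 (mod 11).
    The inverse of 3 mod 11 is 4 (since 3·4 = 12 = 1·11 + 1), so t ≡ 4·10 = 40 ≡ 7 (mod 11).
    Then x = 20 + 36·7 = 272, valid modulo lcm(36, 11) = 396: x ≡ 272 (mod 396).
Verify: 272 mod 9 = 2 ✓, 272 mod 4 = 0 ✓, 272 mod 11 = 8 ✓.

x ≡ 272 (mod 396).


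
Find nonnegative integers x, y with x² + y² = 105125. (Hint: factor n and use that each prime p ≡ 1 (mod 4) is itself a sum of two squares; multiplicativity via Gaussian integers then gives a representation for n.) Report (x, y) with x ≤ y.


Step 1: Factor n = 105125 = 5^3 · 29^2.
Step 2: Check the mod-4 condition on each prime factor: 5 ≡ 1 (mod 4), exponent 3; 29 ≡ 1 (mod 4), exponent 2.
All primes ≡ 3 (mod 4) appear to even exponent (or don't appear), so by the two-squares theorem n IS expressible as a sum of two squares.
Step 3: Build a representation. Group n = k² · m with k = 5 and m = 5 · 29 · 29 = 4205 (a product of primes ≡ 1 (mod 4)); a representation of m scales to one of n via (k·x)² + (k·y)² = k²(x² + y²). Each prime p ≡ 1 (mod 4) is itself a sum of two squares; find a² by testing p − a² for a perfect square:
  5: 5 − 1² = 4 = 2² ⇒ 5 = 1² + 2².
  29: 29 − 1² = 28, 29 − 2² = 25 = 5² ⇒ 29 = 2² + 5².
  Combine using the Brahmagupta–Fibonacci identity (a² + b²)(c² + d²) = (ac − bd)² + (ad + bc)² = (ac + bd)² + (ad − bc)²:
  5 · 29 = 145: from (1² + 2²)(2² + 5²), take (1·2 − 2·5, 1·5 + 2·2) = (2 − 10, 5 + 4) = (-8, 9); dropping signs (only squares matter) gives (8, 9); check 8² + 9² = 64 + 81 = 145 ✓.
  145 · 29 = 4205: from (8² + 9²)(2² + 5²), take (8·2 − 9·5, 8·5 + 9·2) = (16 − 45, 40 + 18) = (-29, 58); dropping signs (only squares matter) gives (29, 58); check 29² + 58² = 841 + 3364 = 4205 ✓.
  Scale by k = 5: (5·29, 5·58) = (145, 290).
Step 4: Order so x ≤ y and verify: 145² + 290² = 21025 + 84100 = 105125 = n. ✓

n = 105125 = 145² + 290² (one valid representation with x ≤ y).


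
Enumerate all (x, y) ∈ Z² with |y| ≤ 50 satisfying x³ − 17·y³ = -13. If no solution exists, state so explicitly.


The equation is x³ - 17y³ = -13. For fixed y, x³ = 17·y³ − 13, so a solution requires the RHS to be a perfect cube.
Strategy: iterate y from -50 to 50, compute RHS = 17·y³ − 13, and check whether it is a (positive or negative) perfect cube.
Check small values of y:
  y = 0: RHS = -13 is not a perfect cube.
  y = 1: RHS = 4 is not a perfect cube.
  y = -1: RHS = -30 is not a perfect cube.
  y = 2: RHS = 123 is not a perfect cube.
  y = -2: RHS = -149 is not a perfect cube.
  y = 3: RHS = 446 is not a perfect cube.
  y = -3: RHS = -472 is not a perfect cube.
Continuing the search up to |y| = 50 finds no solutions either.
No (x, y) in the scanned range satisfies the equation.

No integer solutions with |y| ≤ 50.


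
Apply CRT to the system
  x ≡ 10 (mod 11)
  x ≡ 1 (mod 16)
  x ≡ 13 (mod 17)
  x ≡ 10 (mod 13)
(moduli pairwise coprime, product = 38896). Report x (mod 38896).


Product of moduli M = 11 · 16 · 17 · 13 = 38896.
Merge one congruence at a time:
  Start: x ≡ 10 (mod 11).
  Combine with x ≡ 1 (mod 16); new modulus lcm = 176.
    Write x = 10 + 11·t and substitute into x ≡ 1 (mod 16): 11·t ≡ 1 − 10 = -9 (mod 16).
    Reduce coefficients mod 16: 11·t ≡ 7 (mod 16).
    The inverse of 11 mod 16 is 3 (since 11·3 = 33 = 2·16 + 1), so t ≡ 3·7 = 21 ≡ 5 (mod 16).
    Then x = 10 + 11·5 = 65, valid modulo lcm(11, 16) = 176: x ≡ 65 (mod 176).
  Combine with x ≡ 13 (mod 17); new modulus lcm = 2992.
    Write x = 65 + 176·t and substitute into x ≡ 13 (mod 17): 176·t ≡ 13 − 65 = -52 (mod 17).
    Reduce coefficients mod 17: 6·t ≡ 16 (mod 17).
    The inverse of 6 mod 17 is 3 (since 6·3 = 18 = 1·17 + 1), so t ≡ 3·16 = 48 ≡ 14 (mod 17).
    Then x = 65 + 176·14 = 2529, valid modulo lcm(176, 17) = 2992: x ≡ 2529 (mod 2992).
  Combine with x ≡ 10 (mod 13); new modulus lcm = 38896.
    Write x = 2529 + 2992·t and substitute into x ≡ 10 (mod 13): 2992·t ≡ 10 − 2529 = -2519 (mod 13).
    Reduce coefficients mod 13: 2·t ≡ 3 (mod 13).
    The inverse of 2 mod 13 is 7 (since 2·7 = 14 = 1·13 + 1), so t ≡ 7·3 = 21 ≡ 8 (mod 13).
    Then x = 2529 + 2992·8 = 26465, valid modulo lcm(2992, 13) = 38896: x ≡ 26465 (mod 38896).
Verify against each original: 26465 mod 11 = 10, 26465 mod 16 = 1, 26465 mod 17 = 13, 26465 mod 13 = 10.

x ≡ 26465 (mod 38896).


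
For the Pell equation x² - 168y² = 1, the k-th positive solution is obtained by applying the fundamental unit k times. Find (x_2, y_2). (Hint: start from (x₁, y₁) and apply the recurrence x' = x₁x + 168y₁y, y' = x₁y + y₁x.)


Step 1: Find the fundamental solution (x₁, y₁) of x² - 168y² = 1.
  Expand √168 as a continued fraction. a₀ = ⌊√168⌋ = 12; iterate m_{k+1} = d_k·a_k − m_k, d_{k+1} = (168 − m_{k+1}²)/d_k, a_{k+1} = ⌊(a₀ + m_{k+1})/d_{k+1}⌋ (starting m₀ = 0, d₀ = 1), with convergents p_k = a_k·p_{k-1} + p_{k-2}, q_k = a_k·q_{k-1} + q_{k-2} (p₋₁ = 1, q₋₁ = 0):
  k = 0: a₀ = 12; p₀/q₀ = 12/1; p₀² − 168·q₀² = 144 − 168 = -24.
  k = 1: m = 12, d = 24, a = ⌊(12 + 12)/24⌋ = 1; p/q = (1·12 + 1)/(1·1 + 0) = 13/1; p² − 168·q² = 169 − 168 = 1.
  The first convergent with p² − 168·q² = 1 gives the fundamental solution (x₁, y₁) = (13, 1).
Step 2: Apply the recurrence (x_{n+1}, y_{n+1}) = (x₁x_n + 168y₁y_n, x₁y_n + y₁x_n) repeatedly.
  From (x_1, y_1) = (13, 1): x_2 = 13·13 + 168·1·1 = 337; y_2 = 13·1 + 1·13 = 26.
Step 3: Verify x_2² - 168·y_2² = 113569 - 113568 = 1 (should be 1). ✓

(x_1, y_1) = (13, 1); (x_2, y_2) = (337, 26).


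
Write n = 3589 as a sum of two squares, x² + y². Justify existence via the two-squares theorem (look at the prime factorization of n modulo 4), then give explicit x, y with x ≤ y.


Step 1: Factor n = 3589 = 37 · 97.
Step 2: Check the mod-4 condition on each prime factor: 37 ≡ 1 (mod 4), exponent 1; 97 ≡ 1 (mod 4), exponent 1.
All primes ≡ 3 (mod 4) appear to even exponent (or don't appear), so by the two-squares theorem n IS expressible as a sum of two squares.
Step 3: Build a representation. Here n = 37 · 97 is a product of primes ≡ 1 (mod 4). Each prime p ≡ 1 (mod 4) is itself a sum of two squares; find a² by testing p − a² for a perfect square:
  37: 37 − 1² = 36 = 6² ⇒ 37 = 1² + 6².
  97: 97 − 1² = 96, 97 − 2² = 93, 97 − 3² = 88, 97 − 4² = 81 = 9² ⇒ 97 = 4² + 9².
  Combine using the Brahmagupta–Fibonacci identity (a² + b²)(c² + d²) = (ac − bd)² + (ad + bc)² = (ac + bd)² + (ad − bc)²:
  37 · 97 = 3589: from (1² + 6²)(4² + 9²), take (1·4 − 6·9, 1·9 + 6·4) = (4 − 54, 9 + 24) = (-50, 33); dropping signs (only squares matter) gives (50, 33); check 50² + 33² = 2500 + 1089 = 3589 ✓.
Step 4: Order so x ≤ y and verify: 33² + 50² = 1089 + 2500 = 3589 = n. ✓

n = 3589 = 33² + 50² (one valid representation with x ≤ y).
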